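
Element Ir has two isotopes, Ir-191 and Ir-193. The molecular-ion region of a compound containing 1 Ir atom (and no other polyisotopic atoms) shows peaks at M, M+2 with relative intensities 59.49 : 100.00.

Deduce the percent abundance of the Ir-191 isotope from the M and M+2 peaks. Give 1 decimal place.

37.3%

Let p = fractional abundance of Ir-191. I(M+2)/I(M) = [C(1,1)·p^0·(1−p)] / p^1 = 1·(1−p)/p = 100.00/59.49 = 1.6810
(1−p)/p = 1.6810/1 = 1.6810  ⇒  p = 1/(1 + 1.6810) = 0.3730
Ir-191: 37.3%, Ir-193: 62.7%.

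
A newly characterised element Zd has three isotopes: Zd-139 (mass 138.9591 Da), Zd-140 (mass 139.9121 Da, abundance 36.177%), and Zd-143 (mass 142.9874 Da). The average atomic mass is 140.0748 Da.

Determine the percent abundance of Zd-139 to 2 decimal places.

44.69%

The remaining 63.823% is split between Zd-139 (fraction x) and Zd-143 (fraction 0.63823 − x).
Substituting: 138.9591x + 142.9874(0.63823 − x) = 89.458799583
(138.9591 − 142.9874)x = -1.800048719  ⇒  x = 0.44685, y = 0.19138
Zd-139: 44.69%, Zd-143: 19.14%.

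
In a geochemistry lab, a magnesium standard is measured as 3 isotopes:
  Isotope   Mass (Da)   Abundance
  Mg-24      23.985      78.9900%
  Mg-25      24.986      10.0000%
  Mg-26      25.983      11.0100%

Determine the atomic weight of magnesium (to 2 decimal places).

24.31 Da

The abundance-weighted mean is 0.789900 × 23.985 + 0.100000 × 24.986 + 0.110100 × 25.983
= 18.9458 + 2.4986 + 2.8607 = 24.3051 Da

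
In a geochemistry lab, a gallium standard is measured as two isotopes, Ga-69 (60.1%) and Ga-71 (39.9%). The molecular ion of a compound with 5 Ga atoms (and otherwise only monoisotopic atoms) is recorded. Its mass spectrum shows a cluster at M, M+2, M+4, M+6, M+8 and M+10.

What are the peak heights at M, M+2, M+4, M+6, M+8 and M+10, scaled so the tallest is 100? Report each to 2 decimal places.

22.69 : 75.31 : 100.00 : 66.39 : 22.04 : 2.93

Each Ga atom is independently Ga-69 (p = 0.601) or Ga-71 (q = 0.399); the cluster is the binomial expansion (p + q)^5.
P(M) = 0.601^5 = 0.078410
P(M+2) = 5 × 0.601^4 × 0.399^1 = 0.260280
P(M+4) = 10 × 0.601^3 × 0.399^2 = 0.345596
P(M+6) = 10 × 0.601^2 × 0.399^3 = 0.229439
P(M+8) = 5 × 0.601^1 × 0.399^4 = 0.076162
P(M+10) = 0.399^5 = 0.010113
The M+4 peak is largest (0.345596); scaling to 100 gives 22.69 : 75.31 : 100.00 : 66.39 : 22.04 : 2.93.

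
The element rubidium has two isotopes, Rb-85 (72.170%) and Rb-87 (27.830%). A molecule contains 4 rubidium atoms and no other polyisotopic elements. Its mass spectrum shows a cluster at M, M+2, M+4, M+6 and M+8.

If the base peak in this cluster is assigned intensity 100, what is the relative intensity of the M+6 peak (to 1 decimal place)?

14.9

Term probabilities: M 0.2713, M+2 0.4184, M+4 0.2420, M+6 0.0622, M+8 0.0060. Base peak = M+2.
P(M+2) = C(4,1) × 0.72170^3 × 0.27830^1 = 4 × 0.37589809 × 0.2783 = 0.418450 (base)
P(M+6) = C(4,3) × 0.72170^1 × 0.27830^3 = 4 × 0.7217 × 0.02155458 = 0.062224
Relative intensity = 0.062224 / 0.418450 × 100 = 14.9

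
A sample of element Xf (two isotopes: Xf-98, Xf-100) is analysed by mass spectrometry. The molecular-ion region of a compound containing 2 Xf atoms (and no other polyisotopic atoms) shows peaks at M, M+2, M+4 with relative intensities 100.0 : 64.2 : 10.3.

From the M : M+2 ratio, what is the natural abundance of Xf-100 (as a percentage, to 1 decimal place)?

24.3%

Write p for the Xf-98 fraction. I(M+2)/I(M) = [C(2,1)·p^1·(1−p)] / p^2 = 2·(1−p)/p = 64.2/100.0 = 0.6420
(1−p)/p = 0.6420/2 = 0.3210  ⇒  p = 1/(1 + 0.3210) = 0.7570
Xf-98: 75.7%, Xf-100: 24.3%.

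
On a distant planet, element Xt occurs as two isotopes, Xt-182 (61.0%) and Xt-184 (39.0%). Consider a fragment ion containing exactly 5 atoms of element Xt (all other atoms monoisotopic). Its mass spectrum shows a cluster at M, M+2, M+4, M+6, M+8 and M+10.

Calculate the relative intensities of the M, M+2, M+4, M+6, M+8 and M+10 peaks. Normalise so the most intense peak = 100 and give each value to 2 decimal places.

24.46 : 78.21 : 100.00 : 63.93 : 20.44 : 2.61

The 5 Xt atoms are independent, so intensities follow the terms of (0.610 + 0.390)^5.
P(M) = 0.610^5 = 0.084460
P(M+2) = 5 × 0.610^4 × 0.390^1 = 0.269994
P(M+4) = 10 × 0.610^3 × 0.390^2 = 0.345238
P(M+6) = 10 × 0.610^2 × 0.390^3 = 0.220726
P(M+8) = 5 × 0.610^1 × 0.390^4 = 0.070560
P(M+10) = 0.390^5 = 0.009022
The M+4 peak is largest (0.345238); scaling to 100 gives 24.46 : 78.21 : 100.00 : 63.93 : 20.44 : 2.61.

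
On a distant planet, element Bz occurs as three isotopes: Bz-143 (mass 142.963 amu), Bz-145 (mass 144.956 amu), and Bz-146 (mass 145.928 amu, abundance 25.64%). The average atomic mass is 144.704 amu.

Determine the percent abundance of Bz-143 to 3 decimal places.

Let x and y be the fractions of Bz-143 and Bz-145. Then x + y = 1 − 0.2564 = 0.7436 and 142.963x + 144.956y = 144.704 − 0.2564×145.928 = 107.2880608.
Substituting: 142.963x + 144.956(0.7436 − x) = 107.2880608
(142.963 − 144.956)x = -0.5012208  ⇒  x = 0.25149, y = 0.49211
Bz-143: 25.149%, Bz-145: 49.211%.

25.149%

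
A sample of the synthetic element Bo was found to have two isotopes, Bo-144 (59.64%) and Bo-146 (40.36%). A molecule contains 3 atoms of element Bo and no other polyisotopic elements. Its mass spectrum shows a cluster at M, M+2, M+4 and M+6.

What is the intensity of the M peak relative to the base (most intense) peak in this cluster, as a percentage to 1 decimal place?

Binomial terms of (0.5964 + 0.4036)^3: M 0.2121, M+2 0.4307, M+4 0.2914, M+6 0.0657 → M+2 is the base peak.
P(M+2) = C(3,1) × 0.5964^2 × 0.4036^1 = 3 × 0.35569296 × 0.4036 = 0.430673 (base)
P(M) = C(3,0) × 0.5964^3 × 0.4036^0 = 1 × 0.21213528 × 1.0000 = 0.212135
Relative intensity = 0.212135 / 0.430673 × 100 = 49.3

49.3%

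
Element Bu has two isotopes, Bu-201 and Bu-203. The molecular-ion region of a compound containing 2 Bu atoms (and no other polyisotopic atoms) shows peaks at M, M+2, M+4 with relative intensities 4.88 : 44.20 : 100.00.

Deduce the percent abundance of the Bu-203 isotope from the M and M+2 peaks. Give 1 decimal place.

Write p for the Bu-201 fraction. I(M+2)/I(M) = [C(2,1)·p^1·(1−p)] / p^2 = 2·(1−p)/p = 44.20/4.88 = 9.0574
(1−p)/p = 9.0574/2 = 4.5287  ⇒  p = 1/(1 + 4.5287) = 0.1809
Bu-201: 18.1%, Bu-203: 81.9%.

81.9%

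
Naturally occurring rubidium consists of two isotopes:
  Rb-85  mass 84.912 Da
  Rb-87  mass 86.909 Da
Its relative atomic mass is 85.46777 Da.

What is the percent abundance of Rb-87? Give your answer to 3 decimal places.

Let x be the fractional abundance of Rb-85; then Rb-87 has abundance 1 − x.
84.912·x + 86.909·(1 − x) = 85.46777
(84.912 − 86.909)·x = 85.46777 − 86.909
x = -1.44123 / -1.997 = 0.72170 → 72.170% Rb-85, 27.830% Rb-87.

27.830%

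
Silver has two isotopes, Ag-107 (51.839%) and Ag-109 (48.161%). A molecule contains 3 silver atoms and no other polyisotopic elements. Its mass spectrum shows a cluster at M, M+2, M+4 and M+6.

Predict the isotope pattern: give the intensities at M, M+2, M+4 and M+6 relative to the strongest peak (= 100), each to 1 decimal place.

35.9 : 100.0 : 92.9 : 28.8

Each Ag atom is independently Ag-107 (p = 0.51839) or Ag-109 (q = 0.48161); the cluster is the binomial expansion (p + q)^3.
P(M) = 0.51839^3 = 0.139306
P(M+2) = 3 × 0.51839^2 × 0.48161^1 = 0.388267
P(M+4) = 3 × 0.51839^1 × 0.48161^2 = 0.360719
P(M+6) = 0.48161^3 = 0.111709
The M+2 peak is largest (0.388267); scaling to 100 gives 35.9 : 100.0 : 92.9 : 28.8.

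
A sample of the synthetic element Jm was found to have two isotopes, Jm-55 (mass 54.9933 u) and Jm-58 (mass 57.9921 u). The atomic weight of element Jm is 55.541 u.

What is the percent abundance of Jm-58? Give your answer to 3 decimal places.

With x = fraction of Jm-55 (so Jm-58 is 1 − x):
54.9933·x + 57.9921·(1 − x) = 55.541
(54.9933 − 57.9921)·x = 55.541 − 57.9921
x = -2.4511 / -2.9988 = 0.81736 → 81.736% Jm-55, 18.264% Jm-58.

18.264%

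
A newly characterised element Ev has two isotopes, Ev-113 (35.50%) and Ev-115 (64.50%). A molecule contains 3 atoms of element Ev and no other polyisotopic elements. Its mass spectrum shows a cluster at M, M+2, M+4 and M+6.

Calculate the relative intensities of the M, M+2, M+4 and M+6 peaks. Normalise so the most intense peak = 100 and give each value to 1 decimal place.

Expanding (0.3550 + 0.6450)^3:
P(M) = 0.3550^3 = 0.044739
P(M+2) = 3 × 0.3550^2 × 0.6450^1 = 0.243858
P(M+4) = 3 × 0.3550^1 × 0.6450^2 = 0.443067
P(M+6) = 0.6450^3 = 0.268336
The M+4 peak is largest (0.443067); scaling to 100 gives 10.1 : 55.0 : 100.0 : 60.6.

10.1 : 55.0 : 100.0 : 60.6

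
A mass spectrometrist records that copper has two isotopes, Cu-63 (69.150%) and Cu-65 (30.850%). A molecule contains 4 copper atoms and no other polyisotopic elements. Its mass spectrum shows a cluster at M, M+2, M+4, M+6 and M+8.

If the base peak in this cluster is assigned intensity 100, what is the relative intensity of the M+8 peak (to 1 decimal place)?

Binomial terms of (0.69150 + 0.30850)^4: M 0.2286, M+2 0.4080, M+4 0.2731, M+6 0.0812, M+8 0.0091 → M+2 is the base peak.
P(M+2) = C(4,1) × 0.69150^3 × 0.30850^1 = 4 × 0.33065611 × 0.3085 = 0.408030 (base)
P(M+8) = C(4,4) × 0.69150^0 × 0.30850^4 = 1 × 1.0000 × 0.00905776 = 0.009058
Relative intensity = 0.009058 / 0.408030 × 100 = 2.2

2.2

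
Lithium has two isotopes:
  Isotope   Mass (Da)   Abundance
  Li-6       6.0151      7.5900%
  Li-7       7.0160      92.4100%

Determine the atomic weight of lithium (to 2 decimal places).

6.94 Da

Average mass = Σ (abundance × isotope mass) = 0.075900 × 6.0151 + 0.924100 × 7.0160
= 0.45655 + 6.48349 = 6.94004 Da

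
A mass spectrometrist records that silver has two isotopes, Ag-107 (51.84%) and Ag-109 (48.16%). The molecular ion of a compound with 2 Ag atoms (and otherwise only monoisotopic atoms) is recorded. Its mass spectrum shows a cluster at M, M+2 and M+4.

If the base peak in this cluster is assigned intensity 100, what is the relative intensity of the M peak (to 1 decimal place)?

Binomial terms of (0.5184 + 0.4816)^2: M 0.2687, M+2 0.4993, M+4 0.2319 → M+2 is the base peak.
P(M+2) = C(2,1) × 0.5184^1 × 0.4816^1 = 2 × 0.5184 × 0.4816 = 0.499323 (base)
P(M) = C(2,0) × 0.5184^2 × 0.4816^0 = 1 × 0.26873856 × 1.0000 = 0.268739
Relative intensity = 0.268739 / 0.499323 × 100 = 53.8

53.8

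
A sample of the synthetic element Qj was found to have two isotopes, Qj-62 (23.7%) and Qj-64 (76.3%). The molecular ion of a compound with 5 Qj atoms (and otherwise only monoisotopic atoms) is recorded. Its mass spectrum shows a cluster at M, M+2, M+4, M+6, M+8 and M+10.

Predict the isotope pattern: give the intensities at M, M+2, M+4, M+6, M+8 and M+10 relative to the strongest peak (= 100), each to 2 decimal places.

0.19 : 3.00 : 19.30 : 62.12 : 100.00 : 64.39

The 5 Qj atoms are independent, so intensities follow the terms of (0.237 + 0.763)^5.
P(M) = 0.237^5 = 0.000748
P(M+2) = 5 × 0.237^4 × 0.763^1 = 0.012036
P(M+4) = 10 × 0.237^3 × 0.763^2 = 0.077499
P(M+6) = 10 × 0.237^2 × 0.763^3 = 0.249500
P(M+8) = 5 × 0.237^1 × 0.763^4 = 0.401621
P(M+10) = 0.763^5 = 0.258597
The M+8 peak is largest (0.401621); scaling to 100 gives 0.19 : 3.00 : 19.30 : 62.12 : 100.00 : 64.39.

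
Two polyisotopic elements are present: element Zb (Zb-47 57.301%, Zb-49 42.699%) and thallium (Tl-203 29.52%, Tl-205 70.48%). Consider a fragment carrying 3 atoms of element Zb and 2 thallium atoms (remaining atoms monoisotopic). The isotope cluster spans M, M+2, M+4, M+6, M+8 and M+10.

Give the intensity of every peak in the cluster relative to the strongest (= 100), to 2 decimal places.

Element Zb pattern (n=3): 0.18814237 : 0.42059428 : 0.31341434 : 0.07784901
Thallium pattern (n=2): 0.08714304 : 0.41611392 : 0.49674304
Convolve the two distributions (both contribute in 2-u steps):
  M: 0.18814237×0.08714304 = 0.016395
  M+2: 0.18814237×0.41611392 + 0.42059428×0.08714304 = 0.114941
  M+4: 0.18814237×0.49674304 + 0.42059428×0.41611392 + 0.31341434×0.08714304 = 0.295785
  M+6: 0.42059428×0.49674304 + 0.31341434×0.41611392 + 0.07784901×0.08714304 = 0.346127
  M+8: 0.31341434×0.49674304 + 0.07784901×0.41611392 = 0.188080
  M+10: 0.07784901×0.49674304 = 0.038671
Scale to base peak (0.346127) = 100: 4.74 : 33.21 : 85.46 : 100.00 : 54.34 : 11.17

4.74 : 33.21 : 85.46 : 100.00 : 54.34 : 11.17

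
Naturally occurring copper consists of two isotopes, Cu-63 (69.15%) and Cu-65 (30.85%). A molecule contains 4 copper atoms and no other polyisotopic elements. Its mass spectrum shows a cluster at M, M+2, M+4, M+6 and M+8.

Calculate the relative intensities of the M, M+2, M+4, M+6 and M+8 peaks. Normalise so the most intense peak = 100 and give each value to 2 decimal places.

56.04 : 100.00 : 66.92 : 19.90 : 2.22

Each Cu atom is independently Cu-63 (p = 0.6915) or Cu-65 (q = 0.3085); the cluster is the binomial expansion (p + q)^4.
P(M) = 0.6915^4 = 0.228649
P(M+2) = 4 × 0.6915^3 × 0.3085^1 = 0.408030
P(M+4) = 6 × 0.6915^2 × 0.3085^2 = 0.273052
P(M+6) = 4 × 0.6915^1 × 0.3085^3 = 0.081212
P(M+8) = 0.3085^4 = 0.009058
The M+2 peak is largest (0.408030); scaling to 100 gives 56.04 : 100.00 : 66.92 : 19.90 : 2.22.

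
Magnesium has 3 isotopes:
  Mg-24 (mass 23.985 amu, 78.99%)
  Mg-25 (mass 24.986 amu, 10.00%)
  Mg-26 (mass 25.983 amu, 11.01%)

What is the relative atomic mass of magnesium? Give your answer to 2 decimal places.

The abundance-weighted mean is 0.7899 × 23.985 + 0.1000 × 24.986 + 0.1101 × 25.983
= 18.9458 + 2.4986 + 2.8607 = 24.3051 amu

24.31 amu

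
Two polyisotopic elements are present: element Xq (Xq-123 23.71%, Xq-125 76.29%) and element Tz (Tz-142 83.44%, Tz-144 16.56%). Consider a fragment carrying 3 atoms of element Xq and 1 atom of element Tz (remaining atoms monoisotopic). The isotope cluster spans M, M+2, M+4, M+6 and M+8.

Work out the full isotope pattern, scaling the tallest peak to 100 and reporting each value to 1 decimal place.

2.5 : 25.0 : 83.5 : 100.0 : 16.7

Element Xq pattern (n=3): 0.01332891 : 0.1286625 : 0.41398827 : 0.44402032
Element Tz pattern (n=1): 0.8344 : 0.1656
Convolve the two distributions (both contribute in 2-u steps):
  M: 0.01332891×0.8344 = 0.011122
  M+2: 0.01332891×0.1656 + 0.1286625×0.8344 = 0.109563
  M+4: 0.1286625×0.1656 + 0.41398827×0.8344 = 0.366738
  M+6: 0.41398827×0.1656 + 0.44402032×0.8344 = 0.439047
  M+8: 0.44402032×0.1656 = 0.073530
Scale to base peak (0.439047) = 100: 2.5 : 25.0 : 83.5 : 100.0 : 16.7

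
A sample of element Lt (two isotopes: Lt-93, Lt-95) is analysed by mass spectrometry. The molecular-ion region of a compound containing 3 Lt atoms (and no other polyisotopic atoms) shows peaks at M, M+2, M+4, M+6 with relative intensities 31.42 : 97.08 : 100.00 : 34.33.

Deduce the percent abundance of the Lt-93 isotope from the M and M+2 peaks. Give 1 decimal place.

49.3%

Write p for the Lt-93 fraction. I(M+2)/I(M) = [C(3,1)·p^2·(1−p)] / p^3 = 3·(1−p)/p = 97.08/31.42 = 3.0898
(1−p)/p = 3.0898/3 = 1.0299  ⇒  p = 1/(1 + 1.0299) = 0.4926
Lt-93: 49.3%, Lt-95: 50.7%.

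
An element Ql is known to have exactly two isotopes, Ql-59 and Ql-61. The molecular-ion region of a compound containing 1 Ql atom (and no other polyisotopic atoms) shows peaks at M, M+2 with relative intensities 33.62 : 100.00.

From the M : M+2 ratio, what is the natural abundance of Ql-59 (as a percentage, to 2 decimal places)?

Write p for the Ql-59 fraction. I(M+2)/I(M) = [C(1,1)·p^0·(1−p)] / p^1 = 1·(1−p)/p = 100.00/33.62 = 2.9744
(1−p)/p = 2.9744/1 = 2.9744  ⇒  p = 1/(1 + 2.9744) = 0.2516
Ql-59: 25.16%, Ql-61: 74.84%.

25.16%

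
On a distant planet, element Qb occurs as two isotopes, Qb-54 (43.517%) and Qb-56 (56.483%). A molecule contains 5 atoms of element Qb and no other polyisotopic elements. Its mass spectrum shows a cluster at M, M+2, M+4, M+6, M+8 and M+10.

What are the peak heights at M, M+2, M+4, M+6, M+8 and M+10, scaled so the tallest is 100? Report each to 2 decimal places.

4.57 : 29.68 : 77.04 : 100.00 : 64.90 : 16.85

Each Qb atom is independently Qb-54 (p = 0.43517) or Qb-56 (q = 0.56483); the cluster is the binomial expansion (p + q)^5.
P(M) = 0.43517^5 = 0.015606
P(M+2) = 5 × 0.43517^4 × 0.56483^1 = 0.101280
P(M+4) = 10 × 0.43517^3 × 0.56483^2 = 0.262913
P(M+6) = 10 × 0.43517^2 × 0.56483^3 = 0.341249
P(M+8) = 5 × 0.43517^1 × 0.56483^4 = 0.221462
P(M+10) = 0.56483^5 = 0.057490
The M+6 peak is largest (0.341249); scaling to 100 gives 4.57 : 29.68 : 77.04 : 100.00 : 64.90 : 16.85.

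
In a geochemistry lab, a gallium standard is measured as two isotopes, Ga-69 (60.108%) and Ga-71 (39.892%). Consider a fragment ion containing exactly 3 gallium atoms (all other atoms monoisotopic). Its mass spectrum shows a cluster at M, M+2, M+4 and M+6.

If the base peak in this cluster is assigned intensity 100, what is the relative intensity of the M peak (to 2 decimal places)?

50.23

Term probabilities: M 0.2172, M+2 0.4324, M+4 0.2870, M+6 0.0635. Base peak = M+2.
P(M+2) = C(3,1) × 0.60108^2 × 0.39892^1 = 3 × 0.36129717 × 0.39892 = 0.432386 (base)
P(M) = C(3,0) × 0.60108^3 × 0.39892^0 = 1 × 0.2171685 × 1.0000 = 0.217169
Relative intensity = 0.217169 / 0.432386 × 100 = 50.23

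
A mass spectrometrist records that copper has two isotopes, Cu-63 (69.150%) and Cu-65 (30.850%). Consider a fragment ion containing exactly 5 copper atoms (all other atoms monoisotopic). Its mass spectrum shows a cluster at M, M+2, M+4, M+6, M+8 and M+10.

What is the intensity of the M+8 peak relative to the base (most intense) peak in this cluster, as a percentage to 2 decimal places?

(0.69150 + 0.30850)^5 gives M 0.1581, M+2 0.3527, M+4 0.3147, M+6 0.1404, M+8 0.0313, M+10 0.0028; the largest is M+2.
P(M+2) = C(5,1) × 0.69150^4 × 0.30850^1 = 5 × 0.2286487 × 0.3085 = 0.352691 (base)
P(M+8) = C(5,4) × 0.69150^1 × 0.30850^4 = 5 × 0.6915 × 0.00905776 = 0.031317
Relative intensity = 0.031317 / 0.352691 × 100 = 8.88

8.88%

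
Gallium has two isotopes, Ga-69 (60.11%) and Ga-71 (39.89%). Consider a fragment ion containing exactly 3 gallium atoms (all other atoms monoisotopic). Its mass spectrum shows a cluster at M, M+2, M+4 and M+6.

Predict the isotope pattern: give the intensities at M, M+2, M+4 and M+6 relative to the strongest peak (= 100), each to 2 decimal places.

The 3 Ga atoms are independent, so intensities follow the terms of (0.6011 + 0.3989)^3.
P(M) = 0.6011^3 = 0.217190
P(M+2) = 3 × 0.6011^2 × 0.3989^1 = 0.432393
P(M+4) = 3 × 0.6011^1 × 0.3989^2 = 0.286943
P(M+6) = 0.3989^3 = 0.063473
The M+2 peak is largest (0.432393); scaling to 100 gives 50.23 : 100.00 : 66.36 : 14.68.

50.23 : 100.00 : 66.36 : 14.68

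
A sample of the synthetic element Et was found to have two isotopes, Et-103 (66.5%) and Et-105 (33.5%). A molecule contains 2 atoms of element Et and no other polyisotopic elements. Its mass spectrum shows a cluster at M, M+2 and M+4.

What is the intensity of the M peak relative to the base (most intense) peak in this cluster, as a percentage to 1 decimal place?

(0.665 + 0.335)^2 gives M 0.4422, M+2 0.4456, M+4 0.1122; the largest is M+2.
P(M+2) = C(2,1) × 0.665^1 × 0.335^1 = 2 × 0.6650 × 0.3350 = 0.445550 (base)
P(M) = C(2,0) × 0.665^2 × 0.335^0 = 1 × 0.442225 × 1.0000 = 0.442225
Relative intensity = 0.442225 / 0.445550 × 100 = 99.3

99.3%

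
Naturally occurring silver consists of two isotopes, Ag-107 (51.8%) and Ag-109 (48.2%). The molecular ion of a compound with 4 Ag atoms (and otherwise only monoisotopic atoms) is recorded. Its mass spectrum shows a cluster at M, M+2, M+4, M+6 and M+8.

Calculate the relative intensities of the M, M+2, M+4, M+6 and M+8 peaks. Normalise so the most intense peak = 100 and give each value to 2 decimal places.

19.25 : 71.65 : 100.00 : 62.03 : 14.43

Expanding (0.518 + 0.482)^4:
P(M) = 0.518^4 = 0.071998
P(M+2) = 4 × 0.518^3 × 0.482^1 = 0.267976
P(M+4) = 6 × 0.518^2 × 0.482^2 = 0.374029
P(M+6) = 4 × 0.518^1 × 0.482^3 = 0.232023
P(M+8) = 0.482^4 = 0.053974
The M+4 peak is largest (0.374029); scaling to 100 gives 19.25 : 71.65 : 100.00 : 62.03 : 14.43.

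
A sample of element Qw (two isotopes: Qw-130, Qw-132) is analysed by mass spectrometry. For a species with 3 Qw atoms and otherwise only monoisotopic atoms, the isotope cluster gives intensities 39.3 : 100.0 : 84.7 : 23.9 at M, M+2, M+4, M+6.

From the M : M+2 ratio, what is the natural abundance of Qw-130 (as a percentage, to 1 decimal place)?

Let p = fractional abundance of Qw-130. I(M+2)/I(M) = [C(3,1)·p^2·(1−p)] / p^3 = 3·(1−p)/p = 100.0/39.3 = 2.5445
(1−p)/p = 2.5445/3 = 0.8482  ⇒  p = 1/(1 + 0.8482) = 0.5411
Qw-130: 54.1%, Qw-132: 45.9%.

54.1%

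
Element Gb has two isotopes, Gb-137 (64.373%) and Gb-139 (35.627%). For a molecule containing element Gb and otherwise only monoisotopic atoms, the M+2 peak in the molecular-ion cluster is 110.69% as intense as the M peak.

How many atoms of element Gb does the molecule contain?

With n Gb atoms, P(M+2)/P(M) = C(n,1)·p^(n−1)q / p^n = n·q/p = n · 0.35627/0.64373.
n = 1.1069 × 0.64373/0.35627 = 2.00 ≈ 2

2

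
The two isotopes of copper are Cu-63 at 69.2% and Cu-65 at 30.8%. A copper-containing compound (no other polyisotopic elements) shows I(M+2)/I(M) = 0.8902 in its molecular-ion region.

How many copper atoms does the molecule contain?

For n independent Cu atoms, I(M+2)/I(M) = n · (abundance Cu-65) / (abundance Cu-63) = n · 0.308/0.692.
n = 0.8902 × 0.692/0.308 = 2.00 ≈ 2

2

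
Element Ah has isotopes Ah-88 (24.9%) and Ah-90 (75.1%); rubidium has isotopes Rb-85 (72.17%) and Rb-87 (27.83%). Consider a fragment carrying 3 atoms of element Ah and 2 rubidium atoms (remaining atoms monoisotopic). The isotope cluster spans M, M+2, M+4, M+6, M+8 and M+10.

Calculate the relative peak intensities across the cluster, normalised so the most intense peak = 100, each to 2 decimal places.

Element Ah pattern (n=3): 0.01543825 : 0.13968825 : 0.42130875 : 0.42356475
Rubidium pattern (n=2): 0.52085089 : 0.40169822 : 0.07745089
Convolve the two distributions (both contribute in 2-u steps):
  M: 0.01543825×0.52085089 = 0.008041
  M+2: 0.01543825×0.40169822 + 0.13968825×0.52085089 = 0.078958
  M+4: 0.01543825×0.07745089 + 0.13968825×0.40169822 + 0.42130875×0.52085089 = 0.276747
  M+6: 0.13968825×0.07745089 + 0.42130875×0.40169822 + 0.42356475×0.52085089 = 0.400672
  M+8: 0.42130875×0.07745089 + 0.42356475×0.40169822 = 0.202776
  M+10: 0.42356475×0.07745089 = 0.032805
Scale to base peak (0.400672) = 100: 2.01 : 19.71 : 69.07 : 100.00 : 50.61 : 8.19

2.01 : 19.71 : 69.07 : 100.00 : 50.61 : 8.19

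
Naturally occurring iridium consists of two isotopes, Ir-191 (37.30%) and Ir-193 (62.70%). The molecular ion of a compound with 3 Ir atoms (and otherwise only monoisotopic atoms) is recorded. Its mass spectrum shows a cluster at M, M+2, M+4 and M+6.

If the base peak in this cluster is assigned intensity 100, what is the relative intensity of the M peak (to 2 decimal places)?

Binomial terms of (0.3730 + 0.6270)^3: M 0.0519, M+2 0.2617, M+4 0.4399, M+6 0.2465 → M+4 is the base peak.
P(M+4) = C(3,2) × 0.3730^1 × 0.6270^2 = 3 × 0.3730 × 0.393129 = 0.439911 (base)
P(M) = C(3,0) × 0.3730^3 × 0.6270^0 = 1 × 0.05189512 × 1.0000 = 0.051895
Relative intensity = 0.051895 / 0.439911 × 100 = 11.80

11.80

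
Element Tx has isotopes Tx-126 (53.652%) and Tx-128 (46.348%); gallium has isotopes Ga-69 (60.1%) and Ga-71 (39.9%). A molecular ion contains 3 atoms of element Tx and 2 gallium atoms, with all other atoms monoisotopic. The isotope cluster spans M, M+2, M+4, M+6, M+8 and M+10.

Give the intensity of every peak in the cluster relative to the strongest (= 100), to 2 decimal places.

Element Tx pattern (n=3): 0.15443927 : 0.40024331 : 0.34575556 : 0.09956186
Gallium pattern (n=2): 0.361201 : 0.479598 : 0.159201
Convolve the two distributions (both contribute in 2-u steps):
  M: 0.15443927×0.361201 = 0.055784
  M+2: 0.15443927×0.479598 + 0.40024331×0.361201 = 0.218637
  M+4: 0.15443927×0.159201 + 0.40024331×0.479598 + 0.34575556×0.361201 = 0.341430
  M+6: 0.40024331×0.159201 + 0.34575556×0.479598 + 0.09956186×0.361201 = 0.265505
  M+8: 0.34575556×0.159201 + 0.09956186×0.479598 = 0.102794
  M+10: 0.09956186×0.159201 = 0.015850
Scale to base peak (0.341430) = 100: 16.34 : 64.04 : 100.00 : 77.76 : 30.11 : 4.64

16.34 : 64.04 : 100.00 : 77.76 : 30.11 : 4.64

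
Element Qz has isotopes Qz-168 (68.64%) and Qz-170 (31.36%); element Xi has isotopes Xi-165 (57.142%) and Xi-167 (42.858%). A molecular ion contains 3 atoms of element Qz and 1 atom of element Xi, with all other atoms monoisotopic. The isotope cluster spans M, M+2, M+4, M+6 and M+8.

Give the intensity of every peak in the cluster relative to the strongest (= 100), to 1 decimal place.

Element Qz pattern (n=3): 0.3233939 : 0.44325318 : 0.20251194 : 0.03084098
Element Xi pattern (n=1): 0.57142 : 0.42858
Convolve the two distributions (both contribute in 2-u steps):
  M: 0.3233939×0.57142 = 0.184794
  M+2: 0.3233939×0.42858 + 0.44325318×0.57142 = 0.391884
  M+4: 0.44325318×0.42858 + 0.20251194×0.57142 = 0.305689
  M+6: 0.20251194×0.42858 + 0.03084098×0.57142 = 0.104416
  M+8: 0.03084098×0.42858 = 0.013218
Scale to base peak (0.391884) = 100: 47.2 : 100.0 : 78.0 : 26.6 : 3.4

47.2 : 100.0 : 78.0 : 26.6 : 3.4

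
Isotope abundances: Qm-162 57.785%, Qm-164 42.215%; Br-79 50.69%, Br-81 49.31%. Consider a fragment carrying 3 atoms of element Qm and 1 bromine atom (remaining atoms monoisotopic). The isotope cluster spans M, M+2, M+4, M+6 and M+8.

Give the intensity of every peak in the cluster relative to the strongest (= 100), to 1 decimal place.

26.8 : 84.8 : 100.0 : 52.2 : 10.2

Element Qm pattern (n=3): 0.19295025 : 0.42288111 : 0.30893702 : 0.07523161
Bromine pattern (n=1): 0.5069 : 0.4931
Convolve the two distributions (both contribute in 2-u steps):
  M: 0.19295025×0.5069 = 0.097806
  M+2: 0.19295025×0.4931 + 0.42288111×0.5069 = 0.309502
  M+4: 0.42288111×0.4931 + 0.30893702×0.5069 = 0.365123
  M+6: 0.30893702×0.4931 + 0.07523161×0.5069 = 0.190472
  M+8: 0.07523161×0.4931 = 0.037097
Scale to base peak (0.365123) = 100: 26.8 : 84.8 : 100.0 : 52.2 : 10.2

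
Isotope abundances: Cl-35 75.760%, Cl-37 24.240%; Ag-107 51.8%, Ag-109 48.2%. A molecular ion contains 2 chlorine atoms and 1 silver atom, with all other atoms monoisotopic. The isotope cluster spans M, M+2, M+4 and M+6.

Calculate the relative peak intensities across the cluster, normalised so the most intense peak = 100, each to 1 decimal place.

Chlorine pattern (n=2): 0.57395776 : 0.36728448 : 0.05875776
Silver pattern (n=1): 0.5180 : 0.4820
Convolve the two distributions (both contribute in 2-u steps):
  M: 0.57395776×0.5180 = 0.297310
  M+2: 0.57395776×0.4820 + 0.36728448×0.5180 = 0.466901
  M+4: 0.36728448×0.4820 + 0.05875776×0.5180 = 0.207468
  M+6: 0.05875776×0.4820 = 0.028321
Scale to base peak (0.466901) = 100: 63.7 : 100.0 : 44.4 : 6.1

63.7 : 100.0 : 44.4 : 6.1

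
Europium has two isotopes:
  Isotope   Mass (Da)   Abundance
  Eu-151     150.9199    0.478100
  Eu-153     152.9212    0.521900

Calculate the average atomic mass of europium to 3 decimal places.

Average mass = Σ (abundance × isotope mass) = 0.478100 × 150.9199 + 0.521900 × 152.9212
= 72.15480 + 79.80957 = 151.96437 Da

151.964 Da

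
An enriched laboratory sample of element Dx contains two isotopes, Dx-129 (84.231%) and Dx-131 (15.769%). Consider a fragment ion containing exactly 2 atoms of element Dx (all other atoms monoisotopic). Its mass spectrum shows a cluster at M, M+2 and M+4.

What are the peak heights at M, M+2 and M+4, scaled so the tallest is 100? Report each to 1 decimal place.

Each Dx atom is independently Dx-129 (p = 0.84231) or Dx-131 (q = 0.15769); the cluster is the binomial expansion (p + q)^2.
P(M) = 0.84231^2 = 0.709486
P(M+2) = 2 × 0.84231^1 × 0.15769^1 = 0.265648
P(M+4) = 0.15769^2 = 0.024866
The M peak is largest (0.709486); scaling to 100 gives 100.0 : 37.4 : 3.5.

100.0 : 37.4 : 3.5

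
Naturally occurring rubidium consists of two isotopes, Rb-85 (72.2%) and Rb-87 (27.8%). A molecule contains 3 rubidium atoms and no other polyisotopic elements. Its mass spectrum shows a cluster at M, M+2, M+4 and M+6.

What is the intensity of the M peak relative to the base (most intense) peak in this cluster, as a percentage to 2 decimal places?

Binomial terms of (0.722 + 0.278)^3: M 0.3764, M+2 0.4348, M+4 0.1674, M+6 0.0215 → M+2 is the base peak.
P(M+2) = C(3,1) × 0.722^2 × 0.278^1 = 3 × 0.521284 × 0.2780 = 0.434751 (base)
P(M) = C(3,0) × 0.722^3 × 0.278^0 = 1 × 0.37636705 × 1.0000 = 0.376367
Relative intensity = 0.376367 / 0.434751 × 100 = 86.57

86.57%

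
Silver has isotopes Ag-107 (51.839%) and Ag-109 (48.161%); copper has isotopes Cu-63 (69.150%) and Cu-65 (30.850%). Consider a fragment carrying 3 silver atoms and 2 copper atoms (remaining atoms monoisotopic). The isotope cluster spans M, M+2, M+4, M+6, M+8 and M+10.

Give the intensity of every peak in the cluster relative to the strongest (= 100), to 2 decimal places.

18.96 : 69.75 : 100.00 : 69.51 : 23.33 : 3.03

Silver pattern (n=3): 0.13930601 : 0.38826655 : 0.36071887 : 0.11170857
Copper pattern (n=2): 0.47817225 : 0.4266555 : 0.09517225
Convolve the two distributions (both contribute in 2-u steps):
  M: 0.13930601×0.47817225 = 0.066612
  M+2: 0.13930601×0.4266555 + 0.38826655×0.47817225 = 0.245094
  M+4: 0.13930601×0.09517225 + 0.38826655×0.4266555 + 0.36071887×0.47817225 = 0.351400
  M+6: 0.38826655×0.09517225 + 0.36071887×0.4266555 + 0.11170857×0.47817225 = 0.244271
  M+8: 0.36071887×0.09517225 + 0.11170857×0.4266555 = 0.081992
  M+10: 0.11170857×0.09517225 = 0.010632
Scale to base peak (0.351400) = 100: 18.96 : 69.75 : 100.00 : 69.51 : 23.33 : 3.03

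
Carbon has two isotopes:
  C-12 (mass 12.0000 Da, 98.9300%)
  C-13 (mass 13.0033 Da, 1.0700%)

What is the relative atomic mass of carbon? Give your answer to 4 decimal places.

12.0107 Da

Ar = Σ fᵢ·mᵢ = 0.989300 × 12.0000 + 0.010700 × 13.0033
= 11.87160 + 0.13914 = 12.01074 Da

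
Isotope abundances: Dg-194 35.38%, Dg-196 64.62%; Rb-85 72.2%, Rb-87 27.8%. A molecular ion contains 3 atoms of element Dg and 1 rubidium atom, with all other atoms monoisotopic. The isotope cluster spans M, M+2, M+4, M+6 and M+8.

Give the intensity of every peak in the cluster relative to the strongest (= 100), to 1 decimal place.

Element Dg pattern (n=3): 0.04428672 : 0.24266317 : 0.44321351 : 0.2698366
Rubidium pattern (n=1): 0.7220 : 0.2780
Convolve the two distributions (both contribute in 2-u steps):
  M: 0.04428672×0.7220 = 0.031975
  M+2: 0.04428672×0.2780 + 0.24266317×0.7220 = 0.187515
  M+4: 0.24266317×0.2780 + 0.44321351×0.7220 = 0.387461
  M+6: 0.44321351×0.2780 + 0.2698366×0.7220 = 0.318035
  M+8: 0.2698366×0.2780 = 0.075015
Scale to base peak (0.387461) = 100: 8.3 : 48.4 : 100.0 : 82.1 : 19.4

8.3 : 48.4 : 100.0 : 82.1 : 19.4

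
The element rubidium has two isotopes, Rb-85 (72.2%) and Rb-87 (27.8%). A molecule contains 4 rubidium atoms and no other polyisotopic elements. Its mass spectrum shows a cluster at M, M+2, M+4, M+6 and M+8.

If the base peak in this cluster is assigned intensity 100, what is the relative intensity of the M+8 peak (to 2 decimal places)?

(0.722 + 0.278)^4 gives M 0.2717, M+2 0.4185, M+4 0.2417, M+6 0.0620, M+8 0.0060; the largest is M+2.
P(M+2) = C(4,1) × 0.722^3 × 0.278^1 = 4 × 0.37636705 × 0.2780 = 0.418520 (base)
P(M+8) = C(4,4) × 0.722^0 × 0.278^4 = 1 × 1.0000 × 0.00597282 = 0.005973
Relative intensity = 0.005973 / 0.418520 × 100 = 1.43

1.43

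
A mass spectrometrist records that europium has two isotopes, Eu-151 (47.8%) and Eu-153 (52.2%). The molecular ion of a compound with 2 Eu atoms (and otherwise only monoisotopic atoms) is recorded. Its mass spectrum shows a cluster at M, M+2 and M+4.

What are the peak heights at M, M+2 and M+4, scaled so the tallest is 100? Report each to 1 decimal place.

Each Eu atom is independently Eu-151 (p = 0.478) or Eu-153 (q = 0.522); the cluster is the binomial expansion (p + q)^2.
P(M) = 0.478^2 = 0.228484
P(M+2) = 2 × 0.478^1 × 0.522^1 = 0.499032
P(M+4) = 0.522^2 = 0.272484
The M+2 peak is largest (0.499032); scaling to 100 gives 45.8 : 100.0 : 54.6.

45.8 : 100.0 : 54.6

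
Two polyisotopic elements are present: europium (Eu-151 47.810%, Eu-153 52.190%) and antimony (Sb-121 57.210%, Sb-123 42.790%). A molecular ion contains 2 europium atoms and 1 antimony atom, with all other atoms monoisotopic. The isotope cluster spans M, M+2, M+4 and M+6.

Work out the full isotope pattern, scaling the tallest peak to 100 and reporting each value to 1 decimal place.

Europium pattern (n=2): 0.22857961 : 0.49904078 : 0.27237961
Antimony pattern (n=1): 0.5721 : 0.4279
Convolve the two distributions (both contribute in 2-u steps):
  M: 0.22857961×0.5721 = 0.130770
  M+2: 0.22857961×0.4279 + 0.49904078×0.5721 = 0.383310
  M+4: 0.49904078×0.4279 + 0.27237961×0.5721 = 0.369368
  M+6: 0.27237961×0.4279 = 0.116551
Scale to base peak (0.383310) = 100: 34.1 : 100.0 : 96.4 : 30.4

34.1 : 100.0 : 96.4 : 30.4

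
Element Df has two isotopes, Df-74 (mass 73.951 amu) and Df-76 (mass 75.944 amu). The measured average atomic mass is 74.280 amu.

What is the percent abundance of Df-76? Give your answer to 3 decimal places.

16.508%

Writing the weighted mean with unknown fraction x of Df-74:
73.951·x + 75.944·(1 − x) = 74.280
(73.951 − 75.944)·x = 74.280 − 75.944
x = -1.664 / -1.993 = 0.83492 → 83.492% Df-74, 16.508% Df-76.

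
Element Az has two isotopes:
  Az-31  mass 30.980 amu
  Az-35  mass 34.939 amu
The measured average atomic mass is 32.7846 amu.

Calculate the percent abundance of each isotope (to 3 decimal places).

With x = fraction of Az-31 (so Az-35 is 1 − x):
30.980·x + 34.939·(1 − x) = 32.7846
(30.980 − 34.939)·x = 32.7846 − 34.939
x = -2.1544 / -3.959 = 0.54418 → 54.418% Az-31, 45.582% Az-35.

Az-31: 54.418%, Az-35: 45.582%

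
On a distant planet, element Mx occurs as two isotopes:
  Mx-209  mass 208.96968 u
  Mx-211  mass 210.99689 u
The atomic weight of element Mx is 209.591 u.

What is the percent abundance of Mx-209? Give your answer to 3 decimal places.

69.351%

Writing the weighted mean with unknown fraction x of Mx-209:
208.96968·x + 210.99689·(1 − x) = 209.591
(208.96968 − 210.99689)·x = 209.591 − 210.99689
x = -1.40589 / -2.02721 = 0.69351 → 69.351% Mx-209, 30.649% Mx-211.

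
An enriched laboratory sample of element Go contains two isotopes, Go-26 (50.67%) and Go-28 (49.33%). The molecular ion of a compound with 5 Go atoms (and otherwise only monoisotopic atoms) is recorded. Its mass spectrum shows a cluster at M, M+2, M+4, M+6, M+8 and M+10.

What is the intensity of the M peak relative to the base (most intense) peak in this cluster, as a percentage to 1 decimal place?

10.6%

Term probabilities: M 0.0334, M+2 0.1626, M+4 0.3166, M+6 0.3082, M+8 0.1500, M+10 0.0292. Base peak = M+4.
P(M+4) = C(5,2) × 0.5067^3 × 0.4933^2 = 10 × 0.13009264 × 0.24334489 = 0.316574 (base)
P(M) = C(5,0) × 0.5067^5 × 0.4933^0 = 1 × 0.03340062 × 1.0000 = 0.033401
Relative intensity = 0.033401 / 0.316574 × 100 = 10.6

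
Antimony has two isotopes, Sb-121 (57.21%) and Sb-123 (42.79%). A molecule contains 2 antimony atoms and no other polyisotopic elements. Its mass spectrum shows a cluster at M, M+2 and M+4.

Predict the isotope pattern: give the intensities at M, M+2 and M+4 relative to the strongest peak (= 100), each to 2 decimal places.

66.85 : 100.00 : 37.40

Expanding (0.5721 + 0.4279)^2:
P(M) = 0.5721^2 = 0.327298
P(M+2) = 2 × 0.5721^1 × 0.4279^1 = 0.489603
P(M+4) = 0.4279^2 = 0.183098
The M+2 peak is largest (0.489603); scaling to 100 gives 66.85 : 100.00 : 37.40.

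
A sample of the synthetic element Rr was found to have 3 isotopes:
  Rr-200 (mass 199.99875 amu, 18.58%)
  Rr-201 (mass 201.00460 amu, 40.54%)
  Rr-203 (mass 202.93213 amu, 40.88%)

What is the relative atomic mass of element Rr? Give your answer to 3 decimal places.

Ar = Σ fᵢ·mᵢ = 0.1858 × 199.99875 + 0.4054 × 201.00460 + 0.4088 × 202.93213
= 37.159768 + 81.487265 + 82.958655 = 201.605688 amu

201.606 amu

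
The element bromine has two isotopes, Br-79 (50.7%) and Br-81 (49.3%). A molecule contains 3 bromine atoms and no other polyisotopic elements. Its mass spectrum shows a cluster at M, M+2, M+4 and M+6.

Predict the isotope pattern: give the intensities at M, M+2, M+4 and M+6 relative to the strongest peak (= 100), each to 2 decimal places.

34.28 : 100.00 : 97.24 : 31.52

Each Br atom is independently Br-79 (p = 0.507) or Br-81 (q = 0.493); the cluster is the binomial expansion (p + q)^3.
P(M) = 0.507^3 = 0.130324
P(M+2) = 3 × 0.507^2 × 0.493^1 = 0.380175
P(M+4) = 3 × 0.507^1 × 0.493^2 = 0.369678
P(M+6) = 0.493^3 = 0.119823
The M+2 peak is largest (0.380175); scaling to 100 gives 34.28 : 100.00 : 97.24 : 31.52.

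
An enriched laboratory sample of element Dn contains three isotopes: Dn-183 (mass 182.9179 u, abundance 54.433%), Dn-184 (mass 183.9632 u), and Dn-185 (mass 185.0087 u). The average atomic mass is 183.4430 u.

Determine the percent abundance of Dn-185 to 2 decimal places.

4.67%

Let x and y be the fractions of Dn-184 and Dn-185. Then x + y = 1 − 0.54433 = 0.45567 and 183.9632x + 185.0087y = 183.4430 − 0.54433×182.9179 = 83.875299493.
Substituting: 183.9632x + 185.0087(0.45567 − x) = 83.875299493
(183.9632 − 185.0087)x = -0.427614836  ⇒  x = 0.40901, y = 0.04666
Dn-184: 40.90%, Dn-185: 4.67%.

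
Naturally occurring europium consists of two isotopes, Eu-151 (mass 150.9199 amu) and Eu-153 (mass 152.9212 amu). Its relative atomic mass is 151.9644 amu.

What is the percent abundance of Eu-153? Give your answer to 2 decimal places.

52.19%

Let x be the fractional abundance of Eu-151; then Eu-153 has abundance 1 − x.
150.9199·x + 152.9212·(1 − x) = 151.9644
(150.9199 − 152.9212)·x = 151.9644 − 152.9212
x = -0.9568 / -2.0013 = 0.47809 → 47.81% Eu-151, 52.19% Eu-153.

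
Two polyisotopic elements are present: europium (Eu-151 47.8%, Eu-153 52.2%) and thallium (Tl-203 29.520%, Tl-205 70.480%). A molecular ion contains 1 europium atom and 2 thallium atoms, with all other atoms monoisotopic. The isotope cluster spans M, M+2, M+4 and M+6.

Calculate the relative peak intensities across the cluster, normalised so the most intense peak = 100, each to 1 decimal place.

Europium pattern (n=1): 0.4780 : 0.5220
Thallium pattern (n=2): 0.08714304 : 0.41611392 : 0.49674304
Convolve the two distributions (both contribute in 2-u steps):
  M: 0.4780×0.08714304 = 0.041654
  M+2: 0.4780×0.41611392 + 0.5220×0.08714304 = 0.244391
  M+4: 0.4780×0.49674304 + 0.5220×0.41611392 = 0.454655
  M+6: 0.5220×0.49674304 = 0.259300
Scale to base peak (0.454655) = 100: 9.2 : 53.8 : 100.0 : 57.0

9.2 : 53.8 : 100.0 : 57.0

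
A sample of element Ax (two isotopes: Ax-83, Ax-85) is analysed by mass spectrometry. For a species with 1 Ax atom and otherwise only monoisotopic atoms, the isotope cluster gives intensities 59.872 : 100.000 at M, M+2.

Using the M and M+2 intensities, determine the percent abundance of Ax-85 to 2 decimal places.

If p is the fraction of Ax that is Ax-83, then I(M+2)/I(M) = [C(1,1)·p^0·(1−p)] / p^1 = 1·(1−p)/p = 100.000/59.872 = 1.6702
(1−p)/p = 1.6702/1 = 1.6702  ⇒  p = 1/(1 + 1.6702) = 0.3745
Ax-83: 37.45%, Ax-85: 62.55%.

62.55%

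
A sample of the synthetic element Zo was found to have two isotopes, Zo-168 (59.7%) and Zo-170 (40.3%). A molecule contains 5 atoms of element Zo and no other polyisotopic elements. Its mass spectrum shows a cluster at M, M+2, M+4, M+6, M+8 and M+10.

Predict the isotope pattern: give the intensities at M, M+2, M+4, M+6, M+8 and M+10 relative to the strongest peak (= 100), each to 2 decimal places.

21.95 : 74.07 : 100.00 : 67.50 : 22.78 : 3.08

Expanding (0.597 + 0.403)^5:
P(M) = 0.597^5 = 0.075835
P(M+2) = 5 × 0.597^4 × 0.403^1 = 0.255960
P(M+4) = 10 × 0.597^3 × 0.403^2 = 0.345568
P(M+6) = 10 × 0.597^2 × 0.403^3 = 0.233273
P(M+8) = 5 × 0.597^1 × 0.403^4 = 0.078734
P(M+10) = 0.403^5 = 0.010630
The M+4 peak is largest (0.345568); scaling to 100 gives 21.95 : 74.07 : 100.00 : 67.50 : 22.78 : 3.08.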